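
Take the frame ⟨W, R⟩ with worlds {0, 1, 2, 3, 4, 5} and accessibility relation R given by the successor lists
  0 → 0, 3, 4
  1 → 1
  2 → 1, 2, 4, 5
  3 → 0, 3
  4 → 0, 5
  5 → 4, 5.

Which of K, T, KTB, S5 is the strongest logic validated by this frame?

K

Reflexive (axiom T): no — 4 is not related to itself.
Symmetric (axiom B): no — 2 R 1 but not 1 R 2.
Euclidean (axiom 5): no — 0 R 3 and 0 R 4, but not 3 R 4.
So F validates K; T would additionally require R to be reflexive. The strongest is K.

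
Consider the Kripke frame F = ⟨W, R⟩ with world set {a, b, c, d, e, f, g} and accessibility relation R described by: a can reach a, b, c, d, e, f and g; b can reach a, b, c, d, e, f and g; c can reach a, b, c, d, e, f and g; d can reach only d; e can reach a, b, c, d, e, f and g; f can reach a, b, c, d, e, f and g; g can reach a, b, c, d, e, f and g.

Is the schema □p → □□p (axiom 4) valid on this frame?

Yes

The schema 4 characterises exactly the transitive frames.
Transitive: yes — every two-step R-path is closed by a direct edge.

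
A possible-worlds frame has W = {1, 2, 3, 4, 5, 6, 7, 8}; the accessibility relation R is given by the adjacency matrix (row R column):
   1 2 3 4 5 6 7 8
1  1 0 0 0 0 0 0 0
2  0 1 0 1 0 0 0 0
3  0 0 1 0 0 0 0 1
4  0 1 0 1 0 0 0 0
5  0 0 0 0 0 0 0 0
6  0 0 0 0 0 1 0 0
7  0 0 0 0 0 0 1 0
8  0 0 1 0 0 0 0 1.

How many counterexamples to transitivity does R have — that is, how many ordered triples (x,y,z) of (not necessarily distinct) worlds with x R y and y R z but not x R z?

0

R is transitive; there are no such tuples.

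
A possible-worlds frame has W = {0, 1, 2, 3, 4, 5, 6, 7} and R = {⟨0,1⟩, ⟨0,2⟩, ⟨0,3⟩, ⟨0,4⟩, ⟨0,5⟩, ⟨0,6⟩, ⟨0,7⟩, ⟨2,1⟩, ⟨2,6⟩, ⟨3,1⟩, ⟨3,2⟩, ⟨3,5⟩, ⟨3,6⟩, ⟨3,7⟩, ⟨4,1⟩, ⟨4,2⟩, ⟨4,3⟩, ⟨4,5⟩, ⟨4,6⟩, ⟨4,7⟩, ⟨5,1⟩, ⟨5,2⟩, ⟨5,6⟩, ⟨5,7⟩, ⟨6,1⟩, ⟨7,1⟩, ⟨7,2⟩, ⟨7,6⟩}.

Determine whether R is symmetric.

Symmetric: no — 0 R 1 but not 1 R 0.

No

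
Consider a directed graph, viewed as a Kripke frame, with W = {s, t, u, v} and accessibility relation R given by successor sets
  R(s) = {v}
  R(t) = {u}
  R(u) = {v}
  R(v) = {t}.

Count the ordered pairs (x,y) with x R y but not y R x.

Enumerating: (s,v), (t,u), (u,v), (v,t).

4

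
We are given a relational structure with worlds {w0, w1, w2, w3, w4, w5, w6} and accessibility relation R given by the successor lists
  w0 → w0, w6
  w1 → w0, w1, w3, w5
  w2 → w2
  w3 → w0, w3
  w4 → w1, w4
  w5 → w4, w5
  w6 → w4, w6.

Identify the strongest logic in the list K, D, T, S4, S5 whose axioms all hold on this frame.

Serial (axiom D): yes — every world has a successor (e.g. w0 R w0).
Reflexive (axiom T): yes — every world is R-related to itself.
Transitive (axiom 4): no — w0 R w6 and w6 R w4, but not w0 R w4.
Euclidean (axiom 5): no — w1 R w0 and w1 R w3, but not w0 R w3.
So F validates K, D, T; S4 would additionally require R to be transitive. The strongest is T.

T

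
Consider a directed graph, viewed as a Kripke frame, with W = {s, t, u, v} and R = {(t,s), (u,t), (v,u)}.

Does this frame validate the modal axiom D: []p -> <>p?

No

By correspondence theory, D is valid on a frame iff R is serial.
Serial: no — s has no R-successor.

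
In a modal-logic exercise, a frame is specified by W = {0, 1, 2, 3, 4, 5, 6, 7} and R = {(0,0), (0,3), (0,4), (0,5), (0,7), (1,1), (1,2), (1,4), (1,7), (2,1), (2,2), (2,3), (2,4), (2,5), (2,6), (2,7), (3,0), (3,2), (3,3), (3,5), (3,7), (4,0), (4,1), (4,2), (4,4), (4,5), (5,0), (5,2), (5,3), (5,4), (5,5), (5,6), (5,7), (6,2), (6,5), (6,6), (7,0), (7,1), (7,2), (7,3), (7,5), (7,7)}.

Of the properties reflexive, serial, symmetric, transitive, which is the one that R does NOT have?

transitive

Reflexive: yes — every world is R-related to itself.
Serial: yes — every world has a successor (e.g. 0 R 0).
Symmetric: yes — every pair in R has its reverse in R.
Transitive: no — 0 R 3 and 3 R 2, but not 0 R 2.
Only transitive fails.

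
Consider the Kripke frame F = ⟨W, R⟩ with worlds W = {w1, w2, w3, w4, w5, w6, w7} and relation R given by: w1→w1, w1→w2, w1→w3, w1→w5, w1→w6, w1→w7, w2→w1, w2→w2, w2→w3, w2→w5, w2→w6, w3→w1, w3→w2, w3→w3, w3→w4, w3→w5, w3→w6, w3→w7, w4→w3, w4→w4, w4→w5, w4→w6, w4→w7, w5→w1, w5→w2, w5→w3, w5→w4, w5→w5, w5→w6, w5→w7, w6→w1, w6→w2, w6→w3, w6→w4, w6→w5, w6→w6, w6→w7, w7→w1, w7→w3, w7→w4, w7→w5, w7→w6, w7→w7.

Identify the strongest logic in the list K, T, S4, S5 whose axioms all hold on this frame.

Reflexive (axiom T): yes — every world is R-related to itself.
Transitive (axiom 4): no — w1 R w3 and w3 R w4, but not w1 R w4.
Euclidean (axiom 5): no — w1 R w2 and w1 R w7, but not w2 R w7.
So F validates K, T; S4 would additionally require R to be transitive. The strongest is T.

T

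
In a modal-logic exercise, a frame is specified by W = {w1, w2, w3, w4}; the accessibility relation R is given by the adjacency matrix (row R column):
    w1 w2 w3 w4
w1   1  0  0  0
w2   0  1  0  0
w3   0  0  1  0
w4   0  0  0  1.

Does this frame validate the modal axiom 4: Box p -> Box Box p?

The schema 4 characterises exactly the transitive frames.
Transitive: yes — every two-step R-path is closed by a direct edge.

Yes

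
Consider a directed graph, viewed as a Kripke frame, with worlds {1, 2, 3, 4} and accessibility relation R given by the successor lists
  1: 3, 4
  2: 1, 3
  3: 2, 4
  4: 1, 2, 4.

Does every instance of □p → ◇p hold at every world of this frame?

The schema D characterises exactly the serial frames.
Serial: yes — every world has a successor (e.g. 1 R 3).

Yes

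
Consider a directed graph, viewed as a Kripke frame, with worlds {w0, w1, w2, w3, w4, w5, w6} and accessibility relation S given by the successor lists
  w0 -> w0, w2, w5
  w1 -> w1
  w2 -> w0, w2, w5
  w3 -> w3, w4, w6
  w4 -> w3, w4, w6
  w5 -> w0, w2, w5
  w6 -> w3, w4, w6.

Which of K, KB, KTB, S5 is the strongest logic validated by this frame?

Symmetric (axiom B): yes — every pair in S has its reverse in S.
Reflexive (axiom T): yes — every world is S-related to itself.
Euclidean (axiom 5): yes — any two successors of a common world are S-related.
So F validates K, KB, KTB, S5. The strongest is S5.

S5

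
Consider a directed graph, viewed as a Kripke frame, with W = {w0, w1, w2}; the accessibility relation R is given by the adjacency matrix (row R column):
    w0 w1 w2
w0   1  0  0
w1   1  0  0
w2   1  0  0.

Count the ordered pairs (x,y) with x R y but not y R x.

2

Enumerating: (w1,w0), (w2,w0).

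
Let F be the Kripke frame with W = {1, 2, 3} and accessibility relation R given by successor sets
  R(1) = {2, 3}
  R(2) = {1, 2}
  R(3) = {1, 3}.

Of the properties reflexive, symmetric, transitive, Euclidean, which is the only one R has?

Reflexive: no — 1 is not related to itself.
Symmetric: yes — every pair in R has its reverse in R.
Transitive: no — 2 R 1 and 1 R 3, but not 2 R 3.
Euclidean: no — 1 R 2 and 1 R 3, but not 2 R 3.
Only symmetric holds.

symmetric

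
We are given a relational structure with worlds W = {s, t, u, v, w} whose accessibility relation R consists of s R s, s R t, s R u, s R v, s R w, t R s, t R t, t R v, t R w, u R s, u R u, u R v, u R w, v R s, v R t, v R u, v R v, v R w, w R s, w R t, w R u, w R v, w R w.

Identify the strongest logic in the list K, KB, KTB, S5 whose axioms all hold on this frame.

KTB

Symmetric (axiom B): yes — every pair in R has its reverse in R.
Reflexive (axiom T): yes — every world is R-related to itself.
Euclidean (axiom 5): no — s R t and s R u, but not t R u.
So F validates K, KB, KTB; S5 would additionally require R to be Euclidean. The strongest is KTB.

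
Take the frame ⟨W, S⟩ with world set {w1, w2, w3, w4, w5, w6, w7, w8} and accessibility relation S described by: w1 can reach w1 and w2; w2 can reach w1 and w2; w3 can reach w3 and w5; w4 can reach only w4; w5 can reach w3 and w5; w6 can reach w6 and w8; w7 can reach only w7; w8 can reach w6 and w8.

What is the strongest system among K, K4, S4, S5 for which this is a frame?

S5

Transitive (axiom 4): yes — every two-step S-path is closed by a direct edge.
Reflexive (axiom T): yes — every world is S-related to itself.
Euclidean (axiom 5): yes — any two successors of a common world are S-related.
So F validates K, K4, S4, S5. The strongest is S5.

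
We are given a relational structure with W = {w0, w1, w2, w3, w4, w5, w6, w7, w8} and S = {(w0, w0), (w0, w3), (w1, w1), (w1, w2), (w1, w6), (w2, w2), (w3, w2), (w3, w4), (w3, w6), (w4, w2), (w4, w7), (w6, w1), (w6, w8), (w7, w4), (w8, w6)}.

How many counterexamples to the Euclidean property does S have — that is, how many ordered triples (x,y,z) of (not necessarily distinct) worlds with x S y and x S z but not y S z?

Enumerating: (w0,w3,w0), (w0,w3,w3), (w1,w2,w1), (w1,w2,w6), (w1,w6,w2), (w1,w6,w6), (w3,w2,w4), (w3,w2,w6), (w3,w4,w4), (w3,w4,w6), (w3,w6,w2), (w3,w6,w4), … and 9 more.
Total: 21.

21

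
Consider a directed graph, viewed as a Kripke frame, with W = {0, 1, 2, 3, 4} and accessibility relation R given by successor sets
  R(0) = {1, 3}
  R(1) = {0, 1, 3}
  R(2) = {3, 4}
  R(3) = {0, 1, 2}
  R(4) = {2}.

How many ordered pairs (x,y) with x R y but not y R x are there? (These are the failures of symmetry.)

0

R is symmetric; there are no such tuples.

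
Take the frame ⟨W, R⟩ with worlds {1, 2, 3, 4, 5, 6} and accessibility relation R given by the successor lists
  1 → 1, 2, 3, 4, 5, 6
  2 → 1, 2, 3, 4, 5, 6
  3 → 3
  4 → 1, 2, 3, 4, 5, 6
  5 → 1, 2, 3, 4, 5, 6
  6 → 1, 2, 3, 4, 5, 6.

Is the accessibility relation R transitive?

Transitive: yes — every two-step R-path is closed by a direct edge.

Yes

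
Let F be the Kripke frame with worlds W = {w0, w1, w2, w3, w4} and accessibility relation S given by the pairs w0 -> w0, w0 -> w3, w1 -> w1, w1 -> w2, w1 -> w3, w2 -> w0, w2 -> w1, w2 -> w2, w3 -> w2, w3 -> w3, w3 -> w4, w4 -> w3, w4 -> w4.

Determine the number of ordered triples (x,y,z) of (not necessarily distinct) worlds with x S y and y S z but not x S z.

9

Enumerating: (w0,w3,w2), (w0,w3,w4), (w1,w2,w0), (w1,w3,w4), (w2,w0,w3), (w2,w1,w3), (w3,w2,w0), (w3,w2,w1), (w4,w3,w2).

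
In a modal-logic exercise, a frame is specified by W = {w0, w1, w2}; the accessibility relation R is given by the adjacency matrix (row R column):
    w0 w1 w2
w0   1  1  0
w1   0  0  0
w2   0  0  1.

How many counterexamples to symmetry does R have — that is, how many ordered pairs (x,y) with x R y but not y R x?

Enumerating: (w0,w1).

1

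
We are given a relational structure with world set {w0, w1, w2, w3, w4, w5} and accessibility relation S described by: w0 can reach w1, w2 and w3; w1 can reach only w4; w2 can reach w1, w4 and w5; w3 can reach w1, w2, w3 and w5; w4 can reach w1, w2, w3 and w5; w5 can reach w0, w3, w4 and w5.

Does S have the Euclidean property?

Euclidean: no — w0 S w1 and w0 S w2, but not w1 S w2.

No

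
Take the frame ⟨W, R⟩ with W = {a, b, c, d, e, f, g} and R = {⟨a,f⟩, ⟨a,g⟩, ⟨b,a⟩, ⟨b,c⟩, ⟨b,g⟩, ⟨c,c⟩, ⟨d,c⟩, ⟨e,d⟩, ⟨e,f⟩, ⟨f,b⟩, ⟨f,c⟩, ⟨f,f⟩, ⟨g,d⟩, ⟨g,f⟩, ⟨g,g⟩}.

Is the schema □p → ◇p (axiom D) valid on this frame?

Yes

Axiom D corresponds to the accessibility relation being serial.
Serial: yes — every world has a successor (e.g. a R f).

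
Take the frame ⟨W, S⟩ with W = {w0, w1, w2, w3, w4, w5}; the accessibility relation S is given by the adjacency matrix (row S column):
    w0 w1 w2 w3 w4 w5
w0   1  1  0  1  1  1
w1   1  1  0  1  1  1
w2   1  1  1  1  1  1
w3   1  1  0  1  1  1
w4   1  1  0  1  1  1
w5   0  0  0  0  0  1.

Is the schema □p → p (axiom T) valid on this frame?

The schema T characterises exactly the reflexive frames.
Reflexive: yes — every world is S-related to itself.

Yes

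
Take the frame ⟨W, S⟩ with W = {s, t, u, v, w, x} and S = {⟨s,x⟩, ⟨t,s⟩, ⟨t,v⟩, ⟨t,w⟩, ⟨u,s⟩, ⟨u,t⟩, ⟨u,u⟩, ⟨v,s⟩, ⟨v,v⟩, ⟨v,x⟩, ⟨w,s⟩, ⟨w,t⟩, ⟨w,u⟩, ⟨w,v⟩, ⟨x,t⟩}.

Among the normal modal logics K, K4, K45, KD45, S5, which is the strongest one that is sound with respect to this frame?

K

Transitive (axiom 4): no — s S x and x S t, but not s S t.
Euclidean (axiom 5): no — t S s and t S v, but not s S v.
Serial (axiom D): yes — every world has a successor (e.g. s S x).
Reflexive (axiom T): no — s is not related to itself.
So F validates K; K4 would additionally require S to be transitive. The strongest is K.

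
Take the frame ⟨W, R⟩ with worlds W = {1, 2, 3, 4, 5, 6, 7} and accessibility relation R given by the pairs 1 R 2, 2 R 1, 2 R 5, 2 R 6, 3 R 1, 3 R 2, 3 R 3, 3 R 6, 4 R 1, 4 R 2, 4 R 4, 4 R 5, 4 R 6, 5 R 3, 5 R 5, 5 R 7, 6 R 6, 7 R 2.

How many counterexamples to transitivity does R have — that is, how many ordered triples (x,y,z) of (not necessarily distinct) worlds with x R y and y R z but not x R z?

16

Enumerating: (1,2,1), (1,2,5), (1,2,6), (2,1,2), (2,5,3), (2,5,7), (3,2,5), (4,5,3), (4,5,7), (5,3,1), (5,3,2), (5,3,6), (5,7,2), (7,2,1), (7,2,5), (7,2,6).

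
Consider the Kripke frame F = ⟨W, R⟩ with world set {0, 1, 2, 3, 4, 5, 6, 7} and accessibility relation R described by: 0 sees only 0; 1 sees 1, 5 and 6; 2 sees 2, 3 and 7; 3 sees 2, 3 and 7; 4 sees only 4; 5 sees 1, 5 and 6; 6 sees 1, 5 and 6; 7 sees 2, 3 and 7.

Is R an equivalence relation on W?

Reflexive: yes — every world is R-related to itself.
Symmetric: yes — every pair in R has its reverse in R.
Transitive: yes — every two-step R-path is closed by a direct edge.
So R is an equivalence relation.

Yes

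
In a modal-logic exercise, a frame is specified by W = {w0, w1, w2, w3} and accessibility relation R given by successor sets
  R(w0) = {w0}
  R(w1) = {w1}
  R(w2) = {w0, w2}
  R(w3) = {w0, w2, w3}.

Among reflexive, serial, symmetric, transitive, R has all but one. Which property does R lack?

Reflexive: yes — every world is R-related to itself.
Serial: yes — every world has a successor (e.g. w0 R w0).
Symmetric: no — w2 R w0 but not w0 R w2.
Transitive: yes — every two-step R-path is closed by a direct edge.
Only symmetric fails.

symmetric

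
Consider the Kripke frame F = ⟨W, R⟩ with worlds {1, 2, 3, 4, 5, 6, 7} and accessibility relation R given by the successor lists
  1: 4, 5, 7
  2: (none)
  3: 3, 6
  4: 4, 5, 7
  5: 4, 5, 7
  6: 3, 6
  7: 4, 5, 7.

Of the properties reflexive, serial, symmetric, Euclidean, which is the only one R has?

Euclidean

Reflexive: no — 1 is not related to itself.
Serial: no — 2 has no R-successor.
Symmetric: no — 1 R 4 but not 4 R 1.
Euclidean: yes — any two successors of a common world are R-related.
Only Euclidean holds.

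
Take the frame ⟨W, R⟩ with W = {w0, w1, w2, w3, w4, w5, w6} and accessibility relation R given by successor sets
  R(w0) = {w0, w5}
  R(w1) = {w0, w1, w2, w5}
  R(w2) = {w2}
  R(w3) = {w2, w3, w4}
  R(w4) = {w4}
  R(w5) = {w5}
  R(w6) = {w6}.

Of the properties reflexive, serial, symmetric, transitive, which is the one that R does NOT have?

symmetric

Reflexive: yes — every world is R-related to itself.
Serial: yes — every world has a successor (e.g. w0 R w0).
Symmetric: no — w0 R w5 but not w5 R w0.
Transitive: yes — every two-step R-path is closed by a direct edge.
Only symmetric fails.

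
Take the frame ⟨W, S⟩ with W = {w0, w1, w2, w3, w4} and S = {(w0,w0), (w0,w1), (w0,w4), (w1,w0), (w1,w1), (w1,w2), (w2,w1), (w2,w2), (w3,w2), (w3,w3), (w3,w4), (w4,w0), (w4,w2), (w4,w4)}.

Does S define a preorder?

No

Reflexive: yes — every world is S-related to itself.
Transitive: no — w0 S w1 and w1 S w2, but not w0 S w2.
So S is not a preorder.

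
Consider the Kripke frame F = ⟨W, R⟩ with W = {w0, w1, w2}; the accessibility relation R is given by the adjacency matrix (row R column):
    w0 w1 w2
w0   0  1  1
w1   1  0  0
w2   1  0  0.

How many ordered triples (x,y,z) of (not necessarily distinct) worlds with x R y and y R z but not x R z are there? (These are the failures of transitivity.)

Enumerating: (w0,w1,w0), (w0,w2,w0), (w1,w0,w1), (w1,w0,w2), (w2,w0,w1), (w2,w0,w2).

6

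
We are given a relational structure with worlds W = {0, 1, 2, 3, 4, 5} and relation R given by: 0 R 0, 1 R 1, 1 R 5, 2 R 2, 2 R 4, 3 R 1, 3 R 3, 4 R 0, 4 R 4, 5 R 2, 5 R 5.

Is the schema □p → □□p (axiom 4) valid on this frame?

No

By correspondence theory, 4 is valid on a frame iff R is transitive.
Transitive: no — 1 R 5 and 5 R 2, but not 1 R 2.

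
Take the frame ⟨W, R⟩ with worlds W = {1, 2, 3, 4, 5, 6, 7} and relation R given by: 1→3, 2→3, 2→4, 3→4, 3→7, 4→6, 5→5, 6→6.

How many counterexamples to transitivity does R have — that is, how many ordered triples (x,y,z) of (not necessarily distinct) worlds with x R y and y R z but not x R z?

Enumerating: (1,3,4), (1,3,7), (2,3,7), (2,4,6), (3,4,6).

5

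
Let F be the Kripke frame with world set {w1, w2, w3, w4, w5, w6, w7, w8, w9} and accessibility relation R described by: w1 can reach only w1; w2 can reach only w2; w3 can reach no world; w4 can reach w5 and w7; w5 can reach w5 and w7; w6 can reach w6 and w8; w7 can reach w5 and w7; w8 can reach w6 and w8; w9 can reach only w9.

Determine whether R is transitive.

Yes

Transitive: yes — every two-step R-path is closed by a direct edge.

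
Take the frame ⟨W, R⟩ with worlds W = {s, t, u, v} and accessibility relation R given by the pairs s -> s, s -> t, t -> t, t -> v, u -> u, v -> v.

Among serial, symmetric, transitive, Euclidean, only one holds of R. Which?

serial

Serial: yes — every world has a successor (e.g. s R s).
Symmetric: no — s R t but not t R s.
Transitive: no — s R t and t R v, but not s R v.
Euclidean: no — s R t and s R s, but not t R s.
Only serial holds.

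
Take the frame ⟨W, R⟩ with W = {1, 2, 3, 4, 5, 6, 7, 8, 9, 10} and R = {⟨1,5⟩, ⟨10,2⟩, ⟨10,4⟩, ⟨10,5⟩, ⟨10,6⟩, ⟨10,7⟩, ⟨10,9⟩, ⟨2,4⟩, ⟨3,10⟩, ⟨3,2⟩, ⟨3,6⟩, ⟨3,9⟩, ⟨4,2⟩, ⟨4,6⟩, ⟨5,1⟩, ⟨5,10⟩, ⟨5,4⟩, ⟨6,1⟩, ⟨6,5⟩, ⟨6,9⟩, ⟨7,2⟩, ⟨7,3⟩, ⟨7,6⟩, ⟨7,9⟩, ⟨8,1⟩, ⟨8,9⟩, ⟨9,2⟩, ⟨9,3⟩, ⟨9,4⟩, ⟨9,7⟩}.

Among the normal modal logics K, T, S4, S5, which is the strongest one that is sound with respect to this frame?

Reflexive (axiom T): no — 1 is not related to itself.
Transitive (axiom 4): no — 1 R 5 and 5 R 10, but not 1 R 10.
Euclidean (axiom 5): no — 10 R 2 and 10 R 5, but not 2 R 5.
So F validates K; T would additionally require R to be reflexive. The strongest is K.

K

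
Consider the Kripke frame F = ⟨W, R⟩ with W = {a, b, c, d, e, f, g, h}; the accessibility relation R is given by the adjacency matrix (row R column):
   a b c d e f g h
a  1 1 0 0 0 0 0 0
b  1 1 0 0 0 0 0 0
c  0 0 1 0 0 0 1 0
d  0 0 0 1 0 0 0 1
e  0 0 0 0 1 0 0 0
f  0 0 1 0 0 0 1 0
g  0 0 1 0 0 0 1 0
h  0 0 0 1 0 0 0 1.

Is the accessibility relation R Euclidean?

Yes

Euclidean: yes — any two successors of a common world are R-related.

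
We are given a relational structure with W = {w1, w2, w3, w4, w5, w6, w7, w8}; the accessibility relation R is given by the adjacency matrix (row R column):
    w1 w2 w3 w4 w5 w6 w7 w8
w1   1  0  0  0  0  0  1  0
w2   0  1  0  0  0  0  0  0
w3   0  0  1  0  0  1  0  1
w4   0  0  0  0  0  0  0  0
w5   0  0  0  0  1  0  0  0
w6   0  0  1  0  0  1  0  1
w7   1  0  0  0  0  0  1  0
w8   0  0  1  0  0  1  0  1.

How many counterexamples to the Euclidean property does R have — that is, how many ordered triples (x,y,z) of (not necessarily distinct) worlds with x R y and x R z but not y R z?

R is Euclidean; there are no such tuples.

0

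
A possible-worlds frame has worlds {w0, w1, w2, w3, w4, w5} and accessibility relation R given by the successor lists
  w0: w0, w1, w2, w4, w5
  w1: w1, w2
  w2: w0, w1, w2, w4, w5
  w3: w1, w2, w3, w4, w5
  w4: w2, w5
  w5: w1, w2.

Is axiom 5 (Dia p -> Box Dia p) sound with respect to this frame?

Axiom 5 corresponds to the accessibility relation being Euclidean.
Euclidean: no — w0 R w1 and w0 R w4, but not w1 R w4.

No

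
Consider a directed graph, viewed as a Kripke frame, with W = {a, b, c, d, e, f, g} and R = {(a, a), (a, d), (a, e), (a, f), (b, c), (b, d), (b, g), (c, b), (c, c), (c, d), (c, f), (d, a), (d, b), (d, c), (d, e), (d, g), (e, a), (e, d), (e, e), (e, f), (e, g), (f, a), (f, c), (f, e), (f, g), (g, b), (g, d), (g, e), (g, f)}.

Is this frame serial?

Yes

Serial: yes — every world has a successor (e.g. a R a).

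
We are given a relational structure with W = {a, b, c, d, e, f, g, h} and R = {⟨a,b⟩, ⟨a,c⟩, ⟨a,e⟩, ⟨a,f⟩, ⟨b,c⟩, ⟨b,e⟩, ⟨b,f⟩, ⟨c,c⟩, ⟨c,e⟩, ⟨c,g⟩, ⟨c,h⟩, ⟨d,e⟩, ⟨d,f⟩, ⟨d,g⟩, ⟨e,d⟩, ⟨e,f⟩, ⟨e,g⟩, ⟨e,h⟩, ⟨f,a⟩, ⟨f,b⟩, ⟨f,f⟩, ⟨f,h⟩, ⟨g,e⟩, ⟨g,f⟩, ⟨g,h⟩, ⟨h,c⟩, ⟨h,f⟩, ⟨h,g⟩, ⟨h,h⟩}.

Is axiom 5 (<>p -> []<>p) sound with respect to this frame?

No

The schema 5 characterises exactly the Euclidean frames.
Euclidean: no — a R c and a R b, but not c R b.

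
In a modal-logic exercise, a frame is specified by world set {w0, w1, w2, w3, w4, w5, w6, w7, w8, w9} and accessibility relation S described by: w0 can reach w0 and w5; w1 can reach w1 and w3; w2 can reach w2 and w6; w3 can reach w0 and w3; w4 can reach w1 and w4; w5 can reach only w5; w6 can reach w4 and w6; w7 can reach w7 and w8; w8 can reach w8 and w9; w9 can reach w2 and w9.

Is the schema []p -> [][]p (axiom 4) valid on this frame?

No

The schema 4 characterises exactly the transitive frames.
Transitive: no — w1 S w3 and w3 S w0, but not w1 S w0.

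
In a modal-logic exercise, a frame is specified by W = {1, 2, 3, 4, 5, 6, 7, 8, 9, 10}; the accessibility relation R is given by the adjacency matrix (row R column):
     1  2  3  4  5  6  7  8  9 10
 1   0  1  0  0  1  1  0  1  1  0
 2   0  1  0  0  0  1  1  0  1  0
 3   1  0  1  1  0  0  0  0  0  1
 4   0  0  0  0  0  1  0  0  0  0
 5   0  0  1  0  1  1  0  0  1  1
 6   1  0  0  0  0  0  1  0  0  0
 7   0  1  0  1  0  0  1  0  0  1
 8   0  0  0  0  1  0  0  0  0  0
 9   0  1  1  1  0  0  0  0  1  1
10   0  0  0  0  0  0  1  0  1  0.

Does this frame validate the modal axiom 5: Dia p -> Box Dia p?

The schema 5 characterises exactly the Euclidean frames.
Euclidean: no — 1 R 2 and 1 R 5, but not 2 R 5.

No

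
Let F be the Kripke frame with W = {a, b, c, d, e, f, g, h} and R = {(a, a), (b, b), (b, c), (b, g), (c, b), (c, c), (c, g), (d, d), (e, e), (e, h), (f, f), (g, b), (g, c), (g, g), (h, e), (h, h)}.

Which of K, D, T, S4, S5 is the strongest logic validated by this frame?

S5

Serial (axiom D): yes — every world has a successor (e.g. a R a).
Reflexive (axiom T): yes — every world is R-related to itself.
Transitive (axiom 4): yes — every two-step R-path is closed by a direct edge.
Euclidean (axiom 5): yes — any two successors of a common world are R-related.
So F validates K, D, T, S4, S5. The strongest is S5.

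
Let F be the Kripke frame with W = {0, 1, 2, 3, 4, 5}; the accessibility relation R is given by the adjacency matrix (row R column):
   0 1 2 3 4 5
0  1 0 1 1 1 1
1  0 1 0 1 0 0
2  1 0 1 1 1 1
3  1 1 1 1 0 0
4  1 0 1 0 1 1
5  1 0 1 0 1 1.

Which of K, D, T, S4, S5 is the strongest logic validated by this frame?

T

Serial (axiom D): yes — every world has a successor (e.g. 0 R 0).
Reflexive (axiom T): yes — every world is R-related to itself.
Transitive (axiom 4): no — 0 R 3 and 3 R 1, but not 0 R 1.
Euclidean (axiom 5): no — 0 R 3 and 0 R 4, but not 3 R 4.
So F validates K, D, T; S4 would additionally require R to be transitive. The strongest is T.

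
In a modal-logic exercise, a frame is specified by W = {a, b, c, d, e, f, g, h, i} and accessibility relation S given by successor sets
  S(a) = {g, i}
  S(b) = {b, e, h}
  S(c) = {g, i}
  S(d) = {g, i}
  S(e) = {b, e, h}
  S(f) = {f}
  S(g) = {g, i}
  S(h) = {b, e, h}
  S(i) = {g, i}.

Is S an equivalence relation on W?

Reflexive: no — a is not related to itself.
Symmetric: no — a S g but not g S a.
Transitive: yes — every two-step S-path is closed by a direct edge.
So S is not an equivalence relation.

No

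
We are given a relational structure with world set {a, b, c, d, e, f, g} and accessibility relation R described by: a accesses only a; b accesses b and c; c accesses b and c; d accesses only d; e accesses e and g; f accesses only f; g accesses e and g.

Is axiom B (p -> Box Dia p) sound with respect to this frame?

The schema B characterises exactly the symmetric frames.
Symmetric: yes — every pair in R has its reverse in R.

Yes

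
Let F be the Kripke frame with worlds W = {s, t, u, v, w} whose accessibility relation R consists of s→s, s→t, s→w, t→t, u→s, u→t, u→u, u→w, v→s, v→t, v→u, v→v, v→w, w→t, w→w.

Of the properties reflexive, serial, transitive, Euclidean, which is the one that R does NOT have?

Euclidean

Reflexive: yes — every world is R-related to itself.
Serial: yes — every world has a successor (e.g. s R s).
Transitive: yes — every two-step R-path is closed by a direct edge.
Euclidean: no — s R t and s R w, but not t R w.
Only Euclidean fails.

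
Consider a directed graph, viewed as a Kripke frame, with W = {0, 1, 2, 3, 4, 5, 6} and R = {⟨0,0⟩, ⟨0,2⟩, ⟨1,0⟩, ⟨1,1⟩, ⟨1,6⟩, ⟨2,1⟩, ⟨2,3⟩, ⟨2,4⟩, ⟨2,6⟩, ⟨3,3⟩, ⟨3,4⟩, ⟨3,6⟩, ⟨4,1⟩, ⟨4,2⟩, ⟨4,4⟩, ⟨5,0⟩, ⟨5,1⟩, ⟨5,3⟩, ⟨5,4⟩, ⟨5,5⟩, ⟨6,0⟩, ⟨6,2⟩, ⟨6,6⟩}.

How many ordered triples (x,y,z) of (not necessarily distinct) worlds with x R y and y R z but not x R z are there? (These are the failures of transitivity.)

Enumerating: (0,2,1), (0,2,3), (0,2,4), (0,2,6), (1,0,2), (1,6,2), (2,1,0), (2,4,2), (2,6,0), (2,6,2), (3,4,1), (3,4,2), … and 13 more.
Total: 25.

25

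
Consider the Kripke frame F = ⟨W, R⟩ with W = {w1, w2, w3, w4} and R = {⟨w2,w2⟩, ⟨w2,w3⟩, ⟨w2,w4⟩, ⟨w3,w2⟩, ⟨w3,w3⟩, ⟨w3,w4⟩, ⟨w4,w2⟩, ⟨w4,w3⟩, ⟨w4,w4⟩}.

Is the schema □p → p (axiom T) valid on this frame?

Axiom T corresponds to the accessibility relation being reflexive.
Reflexive: no — w1 is not related to itself.

No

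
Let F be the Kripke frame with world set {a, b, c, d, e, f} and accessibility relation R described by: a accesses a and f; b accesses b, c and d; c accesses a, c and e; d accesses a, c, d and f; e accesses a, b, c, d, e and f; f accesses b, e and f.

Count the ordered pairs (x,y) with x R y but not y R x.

11

Enumerating: (a,f), (b,c), (b,d), (c,a), (d,a), (d,c), (d,f), (e,a), (e,b), (e,d), (f,b).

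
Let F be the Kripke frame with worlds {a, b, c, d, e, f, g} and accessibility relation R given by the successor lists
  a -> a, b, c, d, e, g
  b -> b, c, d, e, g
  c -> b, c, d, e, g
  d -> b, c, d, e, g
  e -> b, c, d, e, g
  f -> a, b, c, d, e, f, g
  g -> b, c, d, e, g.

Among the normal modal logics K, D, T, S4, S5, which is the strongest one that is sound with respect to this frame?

S4

Serial (axiom D): yes — every world has a successor (e.g. a R a).
Reflexive (axiom T): yes — every world is R-related to itself.
Transitive (axiom 4): yes — every two-step R-path is closed by a direct edge.
Euclidean (axiom 5): no — f R b and f R a, but not b R a.
So F validates K, D, T, S4; S5 would additionally require R to be Euclidean. The strongest is S4.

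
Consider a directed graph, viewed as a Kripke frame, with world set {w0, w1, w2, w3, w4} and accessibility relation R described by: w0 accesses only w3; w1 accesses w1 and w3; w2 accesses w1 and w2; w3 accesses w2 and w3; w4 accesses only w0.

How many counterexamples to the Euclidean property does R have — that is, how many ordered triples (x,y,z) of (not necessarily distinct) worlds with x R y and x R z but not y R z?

Enumerating: (w1,w3,w1), (w2,w1,w2), (w3,w2,w3), (w4,w0,w0).

4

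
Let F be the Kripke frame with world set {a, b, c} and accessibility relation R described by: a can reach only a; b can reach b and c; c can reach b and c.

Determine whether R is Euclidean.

Yes

Euclidean: yes — any two successors of a common world are R-related.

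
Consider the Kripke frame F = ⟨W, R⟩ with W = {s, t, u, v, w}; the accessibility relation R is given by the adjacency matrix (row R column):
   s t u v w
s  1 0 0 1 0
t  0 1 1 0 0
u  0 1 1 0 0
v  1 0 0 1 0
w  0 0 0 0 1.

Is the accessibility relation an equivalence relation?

Yes

Reflexive: yes — every world is R-related to itself.
Symmetric: yes — every pair in R has its reverse in R.
Transitive: yes — every two-step R-path is closed by a direct edge.
So R is an equivalence relation.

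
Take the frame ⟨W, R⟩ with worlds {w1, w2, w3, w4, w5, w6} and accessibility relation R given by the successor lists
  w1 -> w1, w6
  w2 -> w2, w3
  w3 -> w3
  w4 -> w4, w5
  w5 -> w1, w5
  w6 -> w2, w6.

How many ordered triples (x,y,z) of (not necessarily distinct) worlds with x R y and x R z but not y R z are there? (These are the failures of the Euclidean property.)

Enumerating: (w1,w6,w1), (w2,w3,w2), (w4,w5,w4), (w5,w1,w5), (w6,w2,w6).

5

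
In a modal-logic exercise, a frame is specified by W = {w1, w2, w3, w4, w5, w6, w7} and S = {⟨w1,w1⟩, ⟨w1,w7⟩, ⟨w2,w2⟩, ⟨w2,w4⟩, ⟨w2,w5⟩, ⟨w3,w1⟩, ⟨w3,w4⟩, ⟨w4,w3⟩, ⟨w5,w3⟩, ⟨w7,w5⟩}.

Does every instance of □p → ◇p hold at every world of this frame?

Axiom D corresponds to the accessibility relation being serial.
Serial: no — w6 has no S-successor.

No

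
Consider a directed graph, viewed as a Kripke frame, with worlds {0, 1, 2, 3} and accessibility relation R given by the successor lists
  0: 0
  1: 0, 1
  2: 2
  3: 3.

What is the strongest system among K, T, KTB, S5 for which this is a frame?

Reflexive (axiom T): yes — every world is R-related to itself.
Symmetric (axiom B): no — 1 R 0 but not 0 R 1.
Euclidean (axiom 5): no — 1 R 0 and 1 R 1, but not 0 R 1.
So F validates K, T; KTB would additionally require R to be symmetric. The strongest is T.

T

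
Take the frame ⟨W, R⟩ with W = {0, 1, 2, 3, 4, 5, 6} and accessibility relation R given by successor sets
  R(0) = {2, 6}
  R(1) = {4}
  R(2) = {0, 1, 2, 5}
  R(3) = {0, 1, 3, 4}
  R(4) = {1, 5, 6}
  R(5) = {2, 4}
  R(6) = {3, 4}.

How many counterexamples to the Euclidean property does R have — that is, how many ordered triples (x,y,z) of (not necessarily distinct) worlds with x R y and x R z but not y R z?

38

Enumerating: (0,2,6), (0,6,2), (0,6,6), (1,4,4), (2,0,0), (2,0,1), (2,0,5), (2,1,0), (2,1,1), (2,1,2), (2,1,5), (2,5,0), … and 26 more.
Total: 38.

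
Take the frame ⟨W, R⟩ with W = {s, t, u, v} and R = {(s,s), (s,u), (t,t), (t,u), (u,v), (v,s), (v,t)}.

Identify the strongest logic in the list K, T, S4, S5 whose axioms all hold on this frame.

K

Reflexive (axiom T): no — u is not related to itself.
Transitive (axiom 4): no — s R u and u R v, but not s R v.
Euclidean (axiom 5): no — v R s and v R t, but not s R t.
So F validates K; T would additionally require R to be reflexive. The strongest is K.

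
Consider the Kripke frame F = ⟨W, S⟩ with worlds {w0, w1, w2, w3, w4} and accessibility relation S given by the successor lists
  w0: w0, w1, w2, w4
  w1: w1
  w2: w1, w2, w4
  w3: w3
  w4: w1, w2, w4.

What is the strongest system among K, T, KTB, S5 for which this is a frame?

Reflexive (axiom T): yes — every world is S-related to itself.
Symmetric (axiom B): no — w0 S w1 but not w1 S w0.
Euclidean (axiom 5): no — w0 S w1 and w0 S w2, but not w1 S w2.
So F validates K, T; KTB would additionally require S to be symmetric. The strongest is T.

T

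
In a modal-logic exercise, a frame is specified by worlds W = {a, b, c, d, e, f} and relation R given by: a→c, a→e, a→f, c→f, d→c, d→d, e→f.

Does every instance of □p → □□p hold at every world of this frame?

The schema 4 characterises exactly the transitive frames.
Transitive: no — d R c and c R f, but not d R f.

No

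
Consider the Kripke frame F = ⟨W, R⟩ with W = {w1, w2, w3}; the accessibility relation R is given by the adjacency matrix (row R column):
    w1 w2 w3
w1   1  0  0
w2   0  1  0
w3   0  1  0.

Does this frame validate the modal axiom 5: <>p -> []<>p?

Yes

By correspondence theory, 5 is valid on a frame iff R is Euclidean.
Euclidean: yes — any two successors of a common world are R-related.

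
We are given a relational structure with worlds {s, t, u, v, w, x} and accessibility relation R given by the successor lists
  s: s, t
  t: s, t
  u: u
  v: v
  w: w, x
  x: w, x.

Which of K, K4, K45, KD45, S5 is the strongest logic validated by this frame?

Transitive (axiom 4): yes — every two-step R-path is closed by a direct edge.
Euclidean (axiom 5): yes — any two successors of a common world are R-related.
Serial (axiom D): yes — every world has a successor (e.g. s R s).
Reflexive (axiom T): yes — every world is R-related to itself.
So F validates K, K4, K45, KD45, S5. The strongest is S5.

S5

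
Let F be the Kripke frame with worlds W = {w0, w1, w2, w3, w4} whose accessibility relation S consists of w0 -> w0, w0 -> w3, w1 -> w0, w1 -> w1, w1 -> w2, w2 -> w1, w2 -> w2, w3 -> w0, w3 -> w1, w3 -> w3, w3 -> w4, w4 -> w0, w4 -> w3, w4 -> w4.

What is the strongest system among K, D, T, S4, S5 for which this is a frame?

Serial (axiom D): yes — every world has a successor (e.g. w0 S w0).
Reflexive (axiom T): yes — every world is S-related to itself.
Transitive (axiom 4): no — w0 S w3 and w3 S w1, but not w0 S w1.
Euclidean (axiom 5): no — w1 S w0 and w1 S w2, but not w0 S w2.
So F validates K, D, T; S4 would additionally require S to be transitive. The strongest is T.

T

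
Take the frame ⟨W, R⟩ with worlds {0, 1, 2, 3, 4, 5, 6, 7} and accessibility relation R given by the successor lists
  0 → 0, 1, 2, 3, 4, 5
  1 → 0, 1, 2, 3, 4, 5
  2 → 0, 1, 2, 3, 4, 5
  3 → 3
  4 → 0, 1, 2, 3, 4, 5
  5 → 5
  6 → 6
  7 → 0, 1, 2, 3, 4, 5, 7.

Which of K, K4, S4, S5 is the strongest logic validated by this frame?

Transitive (axiom 4): yes — every two-step R-path is closed by a direct edge.
Reflexive (axiom T): yes — every world is R-related to itself.
Euclidean (axiom 5): no — 0 R 3 and 0 R 1, but not 3 R 1.
So F validates K, K4, S4; S5 would additionally require R to be Euclidean. The strongest is S4.

S4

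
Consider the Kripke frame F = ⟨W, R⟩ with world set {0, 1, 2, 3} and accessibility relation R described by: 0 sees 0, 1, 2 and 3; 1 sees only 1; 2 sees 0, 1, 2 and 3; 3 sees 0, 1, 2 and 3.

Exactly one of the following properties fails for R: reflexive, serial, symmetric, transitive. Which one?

symmetric

Reflexive: yes — every world is R-related to itself.
Serial: yes — every world has a successor (e.g. 0 R 0).
Symmetric: no — 0 R 1 but not 1 R 0.
Transitive: yes — every two-step R-path is closed by a direct edge.
Only symmetric fails.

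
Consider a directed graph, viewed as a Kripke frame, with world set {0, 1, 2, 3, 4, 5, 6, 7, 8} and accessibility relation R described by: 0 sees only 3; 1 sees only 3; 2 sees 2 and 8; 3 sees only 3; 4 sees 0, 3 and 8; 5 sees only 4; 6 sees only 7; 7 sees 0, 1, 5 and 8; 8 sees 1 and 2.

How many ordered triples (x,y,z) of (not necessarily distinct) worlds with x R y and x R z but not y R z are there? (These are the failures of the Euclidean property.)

Enumerating: (2,8,8), (4,0,0), (4,0,8), (4,3,0), (4,3,8), (4,8,0), (4,8,3), (4,8,8), (5,4,4), (6,7,7), (7,0,0), (7,0,1), … and 16 more.
Total: 28.

28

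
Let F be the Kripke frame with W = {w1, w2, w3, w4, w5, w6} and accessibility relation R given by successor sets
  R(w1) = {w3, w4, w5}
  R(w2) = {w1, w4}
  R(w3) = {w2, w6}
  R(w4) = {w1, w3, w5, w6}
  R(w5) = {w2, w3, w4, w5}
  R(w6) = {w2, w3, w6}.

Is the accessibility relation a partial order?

Reflexive: no — w1 is not related to itself.
Transitive: no — w1 R w3 and w3 R w2, but not w1 R w2.
Antisymmetric: no — w1 R w4 and w4 R w1 with w1 ≠ w4.
So R is not a partial order.

No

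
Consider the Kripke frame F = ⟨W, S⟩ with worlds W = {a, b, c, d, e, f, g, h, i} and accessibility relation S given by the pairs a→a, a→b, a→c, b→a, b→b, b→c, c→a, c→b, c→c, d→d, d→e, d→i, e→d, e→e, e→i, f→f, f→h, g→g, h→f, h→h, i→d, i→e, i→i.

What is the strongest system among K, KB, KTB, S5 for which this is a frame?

S5

Symmetric (axiom B): yes — every pair in S has its reverse in S.
Reflexive (axiom T): yes — every world is S-related to itself.
Euclidean (axiom 5): yes — any two successors of a common world are S-related.
So F validates K, KB, KTB, S5. The strongest is S5.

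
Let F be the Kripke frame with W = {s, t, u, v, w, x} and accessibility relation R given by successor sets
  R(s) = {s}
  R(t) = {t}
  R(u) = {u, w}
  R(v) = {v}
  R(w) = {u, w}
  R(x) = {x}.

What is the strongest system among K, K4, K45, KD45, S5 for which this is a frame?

S5

Transitive (axiom 4): yes — every two-step R-path is closed by a direct edge.
Euclidean (axiom 5): yes — any two successors of a common world are R-related.
Serial (axiom D): yes — every world has a successor (e.g. s R s).
Reflexive (axiom T): yes — every world is R-related to itself.
So F validates K, K4, K45, KD45, S5. The strongest is S5.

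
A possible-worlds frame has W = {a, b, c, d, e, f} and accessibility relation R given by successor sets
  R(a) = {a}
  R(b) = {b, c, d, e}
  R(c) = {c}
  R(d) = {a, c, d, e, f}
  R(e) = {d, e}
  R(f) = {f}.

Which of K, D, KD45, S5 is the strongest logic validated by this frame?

Serial (axiom D): yes — every world has a successor (e.g. a R a).
Euclidean (axiom 5): no — b R c and b R d, but not c R d.
Transitive (axiom 4): no — b R d and d R a, but not b R a.
Reflexive (axiom T): yes — every world is R-related to itself.
So F validates K, D; KD45 would additionally require R to be Euclidean and transitive. The strongest is D.

D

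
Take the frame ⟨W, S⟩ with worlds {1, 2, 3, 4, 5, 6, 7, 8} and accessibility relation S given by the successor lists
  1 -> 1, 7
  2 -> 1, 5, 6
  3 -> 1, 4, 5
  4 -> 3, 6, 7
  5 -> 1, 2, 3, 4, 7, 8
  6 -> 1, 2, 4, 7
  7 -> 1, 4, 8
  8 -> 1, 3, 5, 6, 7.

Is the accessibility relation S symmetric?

Symmetric: no — 2 S 1 but not 1 S 2.

No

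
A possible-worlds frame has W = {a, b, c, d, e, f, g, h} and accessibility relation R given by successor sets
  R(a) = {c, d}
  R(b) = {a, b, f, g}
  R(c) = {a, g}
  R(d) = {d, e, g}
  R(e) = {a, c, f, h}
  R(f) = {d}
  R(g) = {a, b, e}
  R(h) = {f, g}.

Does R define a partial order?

No

Reflexive: no — a is not related to itself.
Transitive: no — a R c and c R g, but not a R g.
Antisymmetric: no — a R c and c R a with a ≠ c.
So R is not a partial order.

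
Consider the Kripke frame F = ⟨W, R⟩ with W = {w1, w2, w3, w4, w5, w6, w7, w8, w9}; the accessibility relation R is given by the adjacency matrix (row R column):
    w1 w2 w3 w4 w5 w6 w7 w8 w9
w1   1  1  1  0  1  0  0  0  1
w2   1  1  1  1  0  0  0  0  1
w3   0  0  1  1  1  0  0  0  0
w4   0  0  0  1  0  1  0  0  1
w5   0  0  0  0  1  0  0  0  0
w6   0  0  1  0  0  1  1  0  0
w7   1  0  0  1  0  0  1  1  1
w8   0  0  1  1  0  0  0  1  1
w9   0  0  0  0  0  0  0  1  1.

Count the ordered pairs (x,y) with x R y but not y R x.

Enumerating: (w1,w3), (w1,w5), (w1,w9), (w2,w3), (w2,w4), (w2,w9), (w3,w4), (w3,w5), (w4,w6), (w4,w9), (w6,w3), (w6,w7), (w7,w1), (w7,w4), (w7,w8), (w7,w9), (w8,w3), (w8,w4).

18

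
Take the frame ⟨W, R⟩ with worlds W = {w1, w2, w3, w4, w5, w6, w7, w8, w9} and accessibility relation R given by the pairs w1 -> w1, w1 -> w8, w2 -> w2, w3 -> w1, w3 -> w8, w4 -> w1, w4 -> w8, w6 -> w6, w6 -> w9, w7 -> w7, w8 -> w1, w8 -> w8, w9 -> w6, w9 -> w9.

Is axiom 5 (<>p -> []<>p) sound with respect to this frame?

Yes

The schema 5 characterises exactly the Euclidean frames.
Euclidean: yes — any two successors of a common world are R-related.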